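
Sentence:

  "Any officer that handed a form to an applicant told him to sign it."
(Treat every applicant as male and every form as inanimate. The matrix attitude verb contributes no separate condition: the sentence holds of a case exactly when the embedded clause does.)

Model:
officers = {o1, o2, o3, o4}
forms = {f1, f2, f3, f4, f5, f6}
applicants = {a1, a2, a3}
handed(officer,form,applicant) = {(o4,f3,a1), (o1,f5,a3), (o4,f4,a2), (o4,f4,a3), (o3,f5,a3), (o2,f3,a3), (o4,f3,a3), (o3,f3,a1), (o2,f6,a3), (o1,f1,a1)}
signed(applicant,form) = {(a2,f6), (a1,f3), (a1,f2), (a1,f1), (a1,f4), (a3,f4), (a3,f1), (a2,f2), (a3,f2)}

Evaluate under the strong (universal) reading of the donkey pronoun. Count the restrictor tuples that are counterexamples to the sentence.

"him" takes "an applicant" as antecedent and "it" takes "a form"; both are donkey pronouns co-varying with the restrictor.
Strong reading: for every (o,f,a) with handed(o,f,a), signed(a,f).
Restrictor triples: (o1,f1,a1)→signed(a1,f1) ✓  (o1,f5,a3)→signed(a3,f5) ✗  (o2,f3,a3)→signed(a3,f3) ✗  (o2,f6,a3)→signed(a3,f6) ✗  (o3,f3,a1)→signed(a1,f3) ✓  (o3,f5,a3)→signed(a3,f5) ✗  (o4,f3,a1)→signed(a1,f3) ✓  (o4,f3,a3)→signed(a3,f3) ✗  (o4,f4,a2)→signed(a2,f4) ✗  (o4,f4,a3)→signed(a3,f4) ✓
Counterexamples (restrictor triples failing the scope): 6.

6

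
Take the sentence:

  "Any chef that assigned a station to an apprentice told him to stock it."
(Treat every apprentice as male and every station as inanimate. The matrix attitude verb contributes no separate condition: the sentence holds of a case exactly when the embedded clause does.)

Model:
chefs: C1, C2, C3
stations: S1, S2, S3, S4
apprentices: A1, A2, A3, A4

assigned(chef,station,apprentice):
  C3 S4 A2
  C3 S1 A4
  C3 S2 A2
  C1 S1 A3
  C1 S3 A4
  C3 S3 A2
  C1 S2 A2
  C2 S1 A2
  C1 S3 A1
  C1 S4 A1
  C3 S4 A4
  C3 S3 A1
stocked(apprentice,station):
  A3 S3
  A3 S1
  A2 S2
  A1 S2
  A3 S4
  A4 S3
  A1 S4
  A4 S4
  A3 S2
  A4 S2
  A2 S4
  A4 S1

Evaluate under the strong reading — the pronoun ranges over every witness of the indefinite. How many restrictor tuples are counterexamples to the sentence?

4

"him" takes "an apprentice" as antecedent and "it" takes "a station"; both are donkey pronouns co-varying with the restrictor.
Strong reading: for every (c,s,a) with assigned(c,s,a), stocked(a,s).
Restrictor triples: (C1,S1,A3)→stocked(A3,S1) ✓  (C1,S2,A2)→stocked(A2,S2) ✓  (C1,S3,A1)→stocked(A1,S3) ✗  (C1,S3,A4)→stocked(A4,S3) ✓  (C1,S4,A1)→stocked(A1,S4) ✓  (C2,S1,A2)→stocked(A2,S1) ✗  (C3,S1,A4)→stocked(A4,S1) ✓  (C3,S2,A2)→stocked(A2,S2) ✓  (C3,S3,A1)→stocked(A1,S3) ✗  (C3,S3,A2)→stocked(A2,S3) ✗  (C3,S4,A2)→stocked(A2,S4) ✓  (C3,S4,A4)→stocked(A4,S4) ✓
Counterexamples (restrictor triples failing the scope): 4.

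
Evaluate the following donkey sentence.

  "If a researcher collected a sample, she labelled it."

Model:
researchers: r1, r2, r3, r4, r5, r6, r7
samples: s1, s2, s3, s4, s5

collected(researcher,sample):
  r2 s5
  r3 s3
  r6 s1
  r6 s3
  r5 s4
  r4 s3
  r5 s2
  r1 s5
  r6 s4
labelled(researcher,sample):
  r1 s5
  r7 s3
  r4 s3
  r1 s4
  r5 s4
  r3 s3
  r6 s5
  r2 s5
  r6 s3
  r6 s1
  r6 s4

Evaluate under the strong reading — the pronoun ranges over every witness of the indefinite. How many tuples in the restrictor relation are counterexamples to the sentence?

"it" takes "a sample" as antecedent — a donkey pronoun bound across the clause boundary.
Strong reading: for every (r,s) with collected(r,s), labelled(r,s).
Restrictor pairs: (r1,s5) ✓  (r2,s5) ✓  (r3,s3) ✓  (r4,s3) ✓  (r5,s2) ✗  (r5,s4) ✓  (r6,s1) ✓  (r6,s3) ✓  (r6,s4) ✓
Counterexamples (restrictor pairs failing the scope): 1.

1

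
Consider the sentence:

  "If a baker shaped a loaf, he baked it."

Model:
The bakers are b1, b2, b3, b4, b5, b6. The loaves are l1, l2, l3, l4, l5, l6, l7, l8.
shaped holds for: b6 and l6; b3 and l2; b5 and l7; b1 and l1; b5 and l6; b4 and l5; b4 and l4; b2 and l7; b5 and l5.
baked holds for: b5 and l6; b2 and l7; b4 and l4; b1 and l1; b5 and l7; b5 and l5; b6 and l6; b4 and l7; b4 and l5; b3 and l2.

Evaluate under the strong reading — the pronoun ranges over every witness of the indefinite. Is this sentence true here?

"it" takes "a loaf" as antecedent — a donkey pronoun bound across the clause boundary.
Strong reading: for every (b,l) with shaped(b,l), baked(b,l).
Restrictor pairs: (b1,l1) ✓  (b2,l7) ✓  (b3,l2) ✓  (b4,l4) ✓  (b4,l5) ✓  (b5,l5) ✓  (b5,l6) ✓  (b5,l7) ✓  (b6,l6) ✓
Every restrictor pair satisfies the scope.

True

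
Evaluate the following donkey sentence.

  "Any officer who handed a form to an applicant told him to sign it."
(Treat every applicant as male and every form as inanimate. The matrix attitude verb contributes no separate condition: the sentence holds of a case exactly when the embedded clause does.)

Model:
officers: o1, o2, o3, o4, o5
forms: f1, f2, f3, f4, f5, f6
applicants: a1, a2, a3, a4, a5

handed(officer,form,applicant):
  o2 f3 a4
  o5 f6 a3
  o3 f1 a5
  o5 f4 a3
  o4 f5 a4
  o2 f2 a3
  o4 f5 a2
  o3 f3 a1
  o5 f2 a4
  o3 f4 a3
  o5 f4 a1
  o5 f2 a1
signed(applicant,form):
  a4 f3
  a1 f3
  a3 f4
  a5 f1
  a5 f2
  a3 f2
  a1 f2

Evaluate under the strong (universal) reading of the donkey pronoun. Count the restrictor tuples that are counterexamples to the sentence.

5

"him" takes "an applicant" as antecedent and "it" takes "a form"; both are donkey pronouns co-varying with the restrictor.
Strong reading: for every (o,f,a) with handed(o,f,a), signed(a,f).
Restrictor triples: (o2,f2,a3)→signed(a3,f2) ✓  (o2,f3,a4)→signed(a4,f3) ✓  (o3,f1,a5)→signed(a5,f1) ✓  (o3,f3,a1)→signed(a1,f3) ✓  (o3,f4,a3)→signed(a3,f4) ✓  (o4,f5,a2)→signed(a2,f5) ✗  (o4,f5,a4)→signed(a4,f5) ✗  (o5,f2,a1)→signed(a1,f2) ✓  (o5,f2,a4)→signed(a4,f2) ✗  (o5,f4,a1)→signed(a1,f4) ✗  (o5,f4,a3)→signed(a3,f4) ✓  (o5,f6,a3)→signed(a3,f6) ✗
Counterexamples (restrictor triples failing the scope): 5.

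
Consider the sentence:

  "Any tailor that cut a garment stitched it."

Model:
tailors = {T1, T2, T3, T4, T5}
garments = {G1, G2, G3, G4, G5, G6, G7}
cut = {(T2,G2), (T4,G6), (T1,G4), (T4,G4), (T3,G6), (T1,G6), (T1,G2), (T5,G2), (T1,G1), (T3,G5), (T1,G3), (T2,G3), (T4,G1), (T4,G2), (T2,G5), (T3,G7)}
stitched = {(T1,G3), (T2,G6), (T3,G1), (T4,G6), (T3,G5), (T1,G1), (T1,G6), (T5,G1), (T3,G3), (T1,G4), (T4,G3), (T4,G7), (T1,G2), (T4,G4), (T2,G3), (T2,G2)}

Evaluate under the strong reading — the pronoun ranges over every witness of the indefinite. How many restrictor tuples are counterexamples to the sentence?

6

"it" takes "a garment" as antecedent — a donkey pronoun bound across the clause boundary.
Strong reading: for every (t,g) with cut(t,g), stitched(t,g).
Restrictor pairs: (T1,G1) ✓  (T1,G2) ✓  (T1,G3) ✓  (T1,G4) ✓  (T1,G6) ✓  (T2,G2) ✓  (T2,G3) ✓  (T2,G5) ✗  (T3,G5) ✓  (T3,G6) ✗  (T3,G7) ✗  (T4,G1) ✗  (T4,G2) ✗  (T4,G4) ✓  (T4,G6) ✓  (T5,G2) ✗
Counterexamples (restrictor pairs failing the scope): 6.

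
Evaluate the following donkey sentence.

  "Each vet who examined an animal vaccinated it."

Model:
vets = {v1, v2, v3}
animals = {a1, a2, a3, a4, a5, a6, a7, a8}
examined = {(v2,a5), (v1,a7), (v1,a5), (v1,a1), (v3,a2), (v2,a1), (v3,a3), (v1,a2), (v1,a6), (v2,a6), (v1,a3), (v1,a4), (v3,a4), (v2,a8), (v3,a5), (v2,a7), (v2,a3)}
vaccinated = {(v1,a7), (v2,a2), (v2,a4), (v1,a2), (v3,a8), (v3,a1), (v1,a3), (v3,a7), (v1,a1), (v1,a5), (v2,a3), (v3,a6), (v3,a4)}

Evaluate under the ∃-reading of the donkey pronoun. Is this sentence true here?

"it" takes "an animal" as antecedent — a donkey pronoun bound across the clause boundary.
Weak reading: every vet v with some examined-animal has at least one examined-animal a such that vaccinated(v,a).
Per vet: v1:✓  v2:✓  v3:✓
Every vet in the restrictor has a witness.

True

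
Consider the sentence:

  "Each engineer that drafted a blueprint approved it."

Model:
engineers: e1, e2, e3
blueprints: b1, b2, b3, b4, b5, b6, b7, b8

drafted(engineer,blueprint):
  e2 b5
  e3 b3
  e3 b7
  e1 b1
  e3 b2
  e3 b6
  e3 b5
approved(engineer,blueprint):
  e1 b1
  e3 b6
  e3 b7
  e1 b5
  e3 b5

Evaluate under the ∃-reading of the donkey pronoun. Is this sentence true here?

"it" takes "a blueprint" as antecedent — a donkey pronoun bound across the clause boundary.
Weak reading: every engineer e with some drafted-blueprint has at least one drafted-blueprint b such that approved(e,b).
Per engineer: e1:✓  e2:✗  e3:✓
e2 has no witness among its drafted-blueprints.

False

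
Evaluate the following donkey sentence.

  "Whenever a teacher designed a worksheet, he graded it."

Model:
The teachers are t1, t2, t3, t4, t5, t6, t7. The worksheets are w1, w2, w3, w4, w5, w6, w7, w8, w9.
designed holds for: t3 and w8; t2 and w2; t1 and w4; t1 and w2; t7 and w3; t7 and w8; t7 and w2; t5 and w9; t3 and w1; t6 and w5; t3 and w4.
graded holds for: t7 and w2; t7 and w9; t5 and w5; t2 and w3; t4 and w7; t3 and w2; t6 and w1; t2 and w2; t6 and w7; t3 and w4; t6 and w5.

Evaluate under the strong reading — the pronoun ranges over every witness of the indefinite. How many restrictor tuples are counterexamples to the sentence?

7

"it" takes "a worksheet" as antecedent — a donkey pronoun bound across the clause boundary.
Strong reading: for every (t,w) with designed(t,w), graded(t,w).
Restrictor pairs: (t1,w2) ✗  (t1,w4) ✗  (t2,w2) ✓  (t3,w1) ✗  (t3,w4) ✓  (t3,w8) ✗  (t5,w9) ✗  (t6,w5) ✓  (t7,w2) ✓  (t7,w3) ✗  (t7,w8) ✗
Counterexamples (restrictor pairs failing the scope): 7.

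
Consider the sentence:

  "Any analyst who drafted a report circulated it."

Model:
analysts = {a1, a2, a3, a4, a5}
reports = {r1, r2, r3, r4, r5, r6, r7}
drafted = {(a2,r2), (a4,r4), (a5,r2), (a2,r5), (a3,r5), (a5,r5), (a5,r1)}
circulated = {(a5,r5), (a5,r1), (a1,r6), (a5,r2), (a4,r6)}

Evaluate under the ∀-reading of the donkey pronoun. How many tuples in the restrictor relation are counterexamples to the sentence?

"it" takes "a report" as antecedent — a donkey pronoun bound across the clause boundary.
Strong reading: for every (a,r) with drafted(a,r), circulated(a,r).
Restrictor pairs: (a2,r2) ✗  (a2,r5) ✗  (a3,r5) ✗  (a4,r4) ✗  (a5,r1) ✓  (a5,r2) ✓  (a5,r5) ✓
Counterexamples (restrictor pairs failing the scope): 4.

4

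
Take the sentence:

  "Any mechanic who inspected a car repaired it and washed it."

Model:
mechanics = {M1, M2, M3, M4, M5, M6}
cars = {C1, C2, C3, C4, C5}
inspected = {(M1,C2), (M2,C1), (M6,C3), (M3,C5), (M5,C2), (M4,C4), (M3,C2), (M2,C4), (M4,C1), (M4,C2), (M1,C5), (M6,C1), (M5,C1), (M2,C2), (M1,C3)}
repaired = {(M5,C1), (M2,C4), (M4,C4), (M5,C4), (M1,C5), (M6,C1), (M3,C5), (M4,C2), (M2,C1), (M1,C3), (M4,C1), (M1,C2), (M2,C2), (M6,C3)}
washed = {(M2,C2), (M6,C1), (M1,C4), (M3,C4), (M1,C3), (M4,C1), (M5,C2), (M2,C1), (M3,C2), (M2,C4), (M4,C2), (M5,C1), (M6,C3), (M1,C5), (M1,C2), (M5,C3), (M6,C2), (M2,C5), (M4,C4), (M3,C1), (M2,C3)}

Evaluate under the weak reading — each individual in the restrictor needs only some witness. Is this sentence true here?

False

"it" takes "a car" as antecedent — a donkey pronoun bound across the clause boundary.
Weak reading: every mechanic m with some inspected-car has at least one inspected-car c such that repaired(m,c) ∧ washed(m,c).
Per mechanic: M1:✓  M2:✓  M3:✗  M4:✓  M5:✓  M6:✓
M3 has no witness among its inspected-cars.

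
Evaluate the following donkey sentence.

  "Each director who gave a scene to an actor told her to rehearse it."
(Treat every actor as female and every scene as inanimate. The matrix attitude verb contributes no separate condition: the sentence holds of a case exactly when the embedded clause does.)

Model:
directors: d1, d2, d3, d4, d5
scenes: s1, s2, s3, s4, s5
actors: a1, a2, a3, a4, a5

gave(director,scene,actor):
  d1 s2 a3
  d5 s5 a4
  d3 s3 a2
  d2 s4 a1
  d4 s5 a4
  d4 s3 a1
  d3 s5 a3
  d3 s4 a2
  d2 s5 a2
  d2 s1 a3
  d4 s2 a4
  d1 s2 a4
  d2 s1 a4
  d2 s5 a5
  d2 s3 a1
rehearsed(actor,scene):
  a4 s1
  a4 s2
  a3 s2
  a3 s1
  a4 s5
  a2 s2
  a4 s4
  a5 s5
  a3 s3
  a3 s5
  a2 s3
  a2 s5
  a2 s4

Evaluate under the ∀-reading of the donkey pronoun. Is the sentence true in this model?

False

"her" takes "an actor" as antecedent and "it" takes "a scene"; both are donkey pronouns co-varying with the restrictor.
Strong reading: for every (d,s,a) with gave(d,s,a), rehearsed(a,s).
Restrictor triples: (d1,s2,a3)→rehearsed(a3,s2) ✓  (d1,s2,a4)→rehearsed(a4,s2) ✓  (d2,s1,a3)→rehearsed(a3,s1) ✓  (d2,s1,a4)→rehearsed(a4,s1) ✓  (d2,s3,a1)→rehearsed(a1,s3) ✗  (d2,s4,a1)→rehearsed(a1,s4) ✗  (d2,s5,a2)→rehearsed(a2,s5) ✓  (d2,s5,a5)→rehearsed(a5,s5) ✓  (d3,s3,a2)→rehearsed(a2,s3) ✓  (d3,s4,a2)→rehearsed(a2,s4) ✓  (d3,s5,a3)→rehearsed(a3,s5) ✓  (d4,s2,a4)→rehearsed(a4,s2) ✓  (d4,s3,a1)→rehearsed(a1,s3) ✗  (d4,s5,a4)→rehearsed(a4,s5) ✓  (d5,s5,a4)→rehearsed(a4,s5) ✓
Counterexample: (d2,s3,a1) — rehearsed(a1,s3) does not hold.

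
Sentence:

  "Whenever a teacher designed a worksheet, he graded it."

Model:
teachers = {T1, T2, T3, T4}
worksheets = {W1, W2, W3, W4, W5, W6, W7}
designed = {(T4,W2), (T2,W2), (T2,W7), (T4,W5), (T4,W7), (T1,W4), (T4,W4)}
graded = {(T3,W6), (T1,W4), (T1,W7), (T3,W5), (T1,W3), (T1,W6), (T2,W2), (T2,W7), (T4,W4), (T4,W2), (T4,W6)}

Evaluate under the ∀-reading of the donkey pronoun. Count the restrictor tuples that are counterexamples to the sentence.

"it" takes "a worksheet" as antecedent — a donkey pronoun bound across the clause boundary.
Strong reading: for every (t,w) with designed(t,w), graded(t,w).
Restrictor pairs: (T1,W4) ✓  (T2,W2) ✓  (T2,W7) ✓  (T4,W2) ✓  (T4,W4) ✓  (T4,W5) ✗  (T4,W7) ✗
Counterexamples (restrictor pairs failing the scope): 2.

2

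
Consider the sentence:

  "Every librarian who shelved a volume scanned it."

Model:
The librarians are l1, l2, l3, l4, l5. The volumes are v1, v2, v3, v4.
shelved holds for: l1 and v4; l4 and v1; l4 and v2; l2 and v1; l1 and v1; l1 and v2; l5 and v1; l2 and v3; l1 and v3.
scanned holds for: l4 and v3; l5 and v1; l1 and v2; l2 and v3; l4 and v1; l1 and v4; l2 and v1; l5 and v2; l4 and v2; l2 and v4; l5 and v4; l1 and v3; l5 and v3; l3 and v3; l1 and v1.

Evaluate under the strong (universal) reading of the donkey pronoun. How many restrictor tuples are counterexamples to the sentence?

"it" takes "a volume" as antecedent — a donkey pronoun bound across the clause boundary.
Strong reading: for every (l,v) with shelved(l,v), scanned(l,v).
Restrictor pairs: (l1,v1) ✓  (l1,v2) ✓  (l1,v3) ✓  (l1,v4) ✓  (l2,v1) ✓  (l2,v3) ✓  (l4,v1) ✓  (l4,v2) ✓  (l5,v1) ✓
Counterexamples (restrictor pairs failing the scope): 0.

0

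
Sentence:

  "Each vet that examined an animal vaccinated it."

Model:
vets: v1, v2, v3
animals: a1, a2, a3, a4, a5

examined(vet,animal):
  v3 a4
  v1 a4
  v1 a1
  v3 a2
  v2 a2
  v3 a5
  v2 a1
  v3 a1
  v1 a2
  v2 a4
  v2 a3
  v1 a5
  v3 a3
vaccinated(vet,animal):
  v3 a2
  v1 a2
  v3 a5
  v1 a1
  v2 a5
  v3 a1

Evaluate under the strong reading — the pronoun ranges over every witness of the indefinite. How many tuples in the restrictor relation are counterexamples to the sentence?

"it" takes "an animal" as antecedent — a donkey pronoun bound across the clause boundary.
Strong reading: for every (v,a) with examined(v,a), vaccinated(v,a).
Restrictor pairs: (v1,a1) ✓  (v1,a2) ✓  (v1,a4) ✗  (v1,a5) ✗  (v2,a1) ✗  (v2,a2) ✗  (v2,a3) ✗  (v2,a4) ✗  (v3,a1) ✓  (v3,a2) ✓  (v3,a3) ✗  (v3,a4) ✗  (v3,a5) ✓
Counterexamples (restrictor pairs failing the scope): 8.

8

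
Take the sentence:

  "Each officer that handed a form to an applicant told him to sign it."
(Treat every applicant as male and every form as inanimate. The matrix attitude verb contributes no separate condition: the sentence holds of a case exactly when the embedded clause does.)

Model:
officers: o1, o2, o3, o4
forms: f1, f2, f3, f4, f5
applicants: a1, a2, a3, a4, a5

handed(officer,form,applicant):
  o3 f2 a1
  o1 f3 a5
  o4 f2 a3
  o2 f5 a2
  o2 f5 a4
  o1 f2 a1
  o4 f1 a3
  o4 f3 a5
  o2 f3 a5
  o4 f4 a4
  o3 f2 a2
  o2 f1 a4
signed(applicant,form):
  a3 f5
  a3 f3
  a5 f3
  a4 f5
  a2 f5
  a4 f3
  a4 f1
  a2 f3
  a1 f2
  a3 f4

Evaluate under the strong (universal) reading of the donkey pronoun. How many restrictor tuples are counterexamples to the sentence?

4

"him" takes "an applicant" as antecedent and "it" takes "a form"; both are donkey pronouns co-varying with the restrictor.
Strong reading: for every (o,f,a) with handed(o,f,a), signed(a,f).
Restrictor triples: (o1,f2,a1)→signed(a1,f2) ✓  (o1,f3,a5)→signed(a5,f3) ✓  (o2,f1,a4)→signed(a4,f1) ✓  (o2,f3,a5)→signed(a5,f3) ✓  (o2,f5,a2)→signed(a2,f5) ✓  (o2,f5,a4)→signed(a4,f5) ✓  (o3,f2,a1)→signed(a1,f2) ✓  (o3,f2,a2)→signed(a2,f2) ✗  (o4,f1,a3)→signed(a3,f1) ✗  (o4,f2,a3)→signed(a3,f2) ✗  (o4,f3,a5)→signed(a5,f3) ✓  (o4,f4,a4)→signed(a4,f4) ✗
Counterexamples (restrictor triples failing the scope): 4.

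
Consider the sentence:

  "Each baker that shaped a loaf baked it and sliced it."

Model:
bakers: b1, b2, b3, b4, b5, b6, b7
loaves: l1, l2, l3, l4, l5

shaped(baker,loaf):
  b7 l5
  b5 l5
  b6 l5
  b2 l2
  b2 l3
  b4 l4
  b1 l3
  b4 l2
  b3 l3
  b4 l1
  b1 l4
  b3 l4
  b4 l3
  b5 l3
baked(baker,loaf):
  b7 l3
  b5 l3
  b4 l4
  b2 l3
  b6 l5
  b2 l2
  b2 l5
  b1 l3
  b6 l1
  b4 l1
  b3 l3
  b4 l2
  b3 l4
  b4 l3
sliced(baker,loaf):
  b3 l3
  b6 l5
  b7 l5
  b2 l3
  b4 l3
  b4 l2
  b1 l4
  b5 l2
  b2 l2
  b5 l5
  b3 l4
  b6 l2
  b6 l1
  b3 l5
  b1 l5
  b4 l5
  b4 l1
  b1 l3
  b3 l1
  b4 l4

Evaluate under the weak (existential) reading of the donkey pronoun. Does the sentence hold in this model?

False

"it" takes "a loaf" as antecedent — a donkey pronoun bound across the clause boundary.
Weak reading: every baker b with some shaped-loaf has at least one shaped-loaf l such that baked(b,l) ∧ sliced(b,l).
Per baker: b1:✓  b2:✓  b3:✓  b4:✓  b5:✗  b6:✓  b7:✗
b5 has no witness among its shaped-loaves.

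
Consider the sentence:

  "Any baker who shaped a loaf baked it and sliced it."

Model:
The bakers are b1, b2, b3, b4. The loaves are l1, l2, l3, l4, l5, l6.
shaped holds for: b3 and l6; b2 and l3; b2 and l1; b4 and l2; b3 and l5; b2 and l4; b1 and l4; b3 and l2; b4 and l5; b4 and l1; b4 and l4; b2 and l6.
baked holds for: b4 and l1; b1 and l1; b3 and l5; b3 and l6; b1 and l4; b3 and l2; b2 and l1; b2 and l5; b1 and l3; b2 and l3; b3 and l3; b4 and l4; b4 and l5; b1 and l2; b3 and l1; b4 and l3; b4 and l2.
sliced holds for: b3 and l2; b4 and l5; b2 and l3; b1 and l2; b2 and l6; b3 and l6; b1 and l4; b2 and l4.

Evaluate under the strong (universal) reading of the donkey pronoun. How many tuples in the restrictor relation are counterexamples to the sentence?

"it" takes "a loaf" as antecedent — a donkey pronoun bound across the clause boundary.
Strong reading: for every (b,l) with shaped(b,l), baked(b,l) ∧ sliced(b,l).
Restrictor pairs: (b1,l4) ✓  (b2,l1) ✗  (b2,l3) ✓  (b2,l4) ✗  (b2,l6) ✗  (b3,l2) ✓  (b3,l5) ✗  (b3,l6) ✓  (b4,l1) ✗  (b4,l2) ✗  (b4,l4) ✗  (b4,l5) ✓
Counterexamples (restrictor pairs failing the scope): 7.

7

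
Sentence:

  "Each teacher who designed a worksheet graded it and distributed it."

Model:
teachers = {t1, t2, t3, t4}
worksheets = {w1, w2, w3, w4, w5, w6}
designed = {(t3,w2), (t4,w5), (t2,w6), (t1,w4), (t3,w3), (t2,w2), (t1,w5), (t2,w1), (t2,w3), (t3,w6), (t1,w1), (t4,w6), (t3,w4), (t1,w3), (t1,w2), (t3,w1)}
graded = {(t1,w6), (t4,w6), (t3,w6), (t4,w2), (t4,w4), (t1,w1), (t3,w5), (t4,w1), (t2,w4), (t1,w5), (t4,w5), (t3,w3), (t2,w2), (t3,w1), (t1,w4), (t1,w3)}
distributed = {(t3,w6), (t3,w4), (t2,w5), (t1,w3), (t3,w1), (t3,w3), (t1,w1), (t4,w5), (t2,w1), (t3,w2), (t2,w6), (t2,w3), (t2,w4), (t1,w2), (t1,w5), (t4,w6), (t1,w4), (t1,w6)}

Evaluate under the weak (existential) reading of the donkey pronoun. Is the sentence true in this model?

"it" takes "a worksheet" as antecedent — a donkey pronoun bound across the clause boundary.
Weak reading: every teacher t with some designed-worksheet has at least one designed-worksheet w such that graded(t,w) ∧ distributed(t,w).
Per teacher: t1:✓  t2:✗  t3:✓  t4:✓
t2 has no witness among its designed-worksheets.

False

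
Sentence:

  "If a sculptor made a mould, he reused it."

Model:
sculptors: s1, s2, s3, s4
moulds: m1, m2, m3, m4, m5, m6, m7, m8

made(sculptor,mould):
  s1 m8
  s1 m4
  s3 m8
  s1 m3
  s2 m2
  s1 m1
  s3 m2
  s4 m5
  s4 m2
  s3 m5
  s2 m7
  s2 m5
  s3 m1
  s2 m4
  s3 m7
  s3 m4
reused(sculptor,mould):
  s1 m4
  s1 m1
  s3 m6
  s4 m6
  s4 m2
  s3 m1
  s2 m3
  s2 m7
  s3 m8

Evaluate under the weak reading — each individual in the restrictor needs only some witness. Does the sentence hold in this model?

"it" takes "a mould" as antecedent — a donkey pronoun bound across the clause boundary.
Weak reading: every sculptor s with some made-mould has at least one made-mould m such that reused(s,m).
Per sculptor: s1:✓  s2:✓  s3:✓  s4:✓
Every sculptor in the restrictor has a witness.

True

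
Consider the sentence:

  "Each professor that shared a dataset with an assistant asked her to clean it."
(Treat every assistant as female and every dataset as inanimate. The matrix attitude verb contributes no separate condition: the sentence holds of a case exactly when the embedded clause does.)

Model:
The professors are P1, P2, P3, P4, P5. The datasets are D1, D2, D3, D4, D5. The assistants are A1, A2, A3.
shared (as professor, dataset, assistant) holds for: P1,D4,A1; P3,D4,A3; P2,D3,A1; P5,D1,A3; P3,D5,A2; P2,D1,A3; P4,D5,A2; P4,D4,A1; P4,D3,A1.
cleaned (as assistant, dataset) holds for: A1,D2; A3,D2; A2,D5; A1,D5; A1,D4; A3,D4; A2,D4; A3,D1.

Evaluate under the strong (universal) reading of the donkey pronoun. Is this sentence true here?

False

"her" takes "an assistant" as antecedent and "it" takes "a dataset"; both are donkey pronouns co-varying with the restrictor.
Strong reading: for every (p,d,a) with shared(p,d,a), cleaned(a,d).
Restrictor triples: (P1,D4,A1)→cleaned(A1,D4) ✓  (P2,D1,A3)→cleaned(A3,D1) ✓  (P2,D3,A1)→cleaned(A1,D3) ✗  (P3,D4,A3)→cleaned(A3,D4) ✓  (P3,D5,A2)→cleaned(A2,D5) ✓  (P4,D3,A1)→cleaned(A1,D3) ✗  (P4,D4,A1)→cleaned(A1,D4) ✓  (P4,D5,A2)→cleaned(A2,D5) ✓  (P5,D1,A3)→cleaned(A3,D1) ✓
Counterexample: (P2,D3,A1) — cleaned(A1,D3) does not hold.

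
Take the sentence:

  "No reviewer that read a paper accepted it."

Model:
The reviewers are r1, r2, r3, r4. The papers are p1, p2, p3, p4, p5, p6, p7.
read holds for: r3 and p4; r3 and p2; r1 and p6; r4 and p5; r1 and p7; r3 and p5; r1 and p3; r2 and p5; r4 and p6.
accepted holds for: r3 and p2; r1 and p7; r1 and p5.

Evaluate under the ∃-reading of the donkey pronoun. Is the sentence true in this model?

"it" takes "a paper" as antecedent — a donkey pronoun bound across the clause boundary.
Truth condition: for no (r,p) with read(r,p) does accepted(r,p) hold.
Restrictor pairs — does the scope hold? (r1,p3):fails  (r1,p6):fails  (r1,p7):holds  (r2,p5):fails  (r3,p2):holds  (r3,p4):fails  (r3,p5):fails  (r4,p5):fails  (r4,p6):fails
Scope holds for 2 pair(s), so the sentence is false.

False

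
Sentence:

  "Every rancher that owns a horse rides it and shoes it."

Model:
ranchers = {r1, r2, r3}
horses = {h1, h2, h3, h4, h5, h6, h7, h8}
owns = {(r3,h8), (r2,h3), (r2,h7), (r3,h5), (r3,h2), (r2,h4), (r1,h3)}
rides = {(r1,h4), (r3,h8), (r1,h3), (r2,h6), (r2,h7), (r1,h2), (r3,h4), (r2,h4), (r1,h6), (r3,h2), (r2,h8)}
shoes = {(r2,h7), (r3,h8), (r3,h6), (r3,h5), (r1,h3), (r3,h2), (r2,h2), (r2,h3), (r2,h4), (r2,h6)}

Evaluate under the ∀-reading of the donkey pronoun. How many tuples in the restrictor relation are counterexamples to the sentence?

"it" takes "a horse" as antecedent — a donkey pronoun bound across the clause boundary.
Strong reading: for every (r,h) with owns(r,h), rides(r,h) ∧ shoes(r,h).
Restrictor pairs: (r1,h3) ✓  (r2,h3) ✗  (r2,h4) ✓  (r2,h7) ✓  (r3,h2) ✓  (r3,h5) ✗  (r3,h8) ✓
Counterexamples (restrictor pairs failing the scope): 2.

2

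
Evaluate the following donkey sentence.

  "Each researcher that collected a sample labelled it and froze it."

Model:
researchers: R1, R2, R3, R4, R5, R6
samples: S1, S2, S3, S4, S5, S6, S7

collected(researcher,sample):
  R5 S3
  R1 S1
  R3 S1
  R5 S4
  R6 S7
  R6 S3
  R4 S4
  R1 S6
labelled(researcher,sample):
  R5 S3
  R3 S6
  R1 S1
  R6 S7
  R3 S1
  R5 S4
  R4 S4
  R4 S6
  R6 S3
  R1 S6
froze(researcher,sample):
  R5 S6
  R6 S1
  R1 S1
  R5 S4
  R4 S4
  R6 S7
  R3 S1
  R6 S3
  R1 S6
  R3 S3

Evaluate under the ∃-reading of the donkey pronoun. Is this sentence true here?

"it" takes "a sample" as antecedent — a donkey pronoun bound across the clause boundary.
Weak reading: every researcher r with some collected-sample has at least one collected-sample s such that labelled(r,s) ∧ froze(r,s).
Per researcher: R1:✓  R3:✓  R4:✓  R5:✓  R6:✓
Every researcher in the restrictor has a witness.

True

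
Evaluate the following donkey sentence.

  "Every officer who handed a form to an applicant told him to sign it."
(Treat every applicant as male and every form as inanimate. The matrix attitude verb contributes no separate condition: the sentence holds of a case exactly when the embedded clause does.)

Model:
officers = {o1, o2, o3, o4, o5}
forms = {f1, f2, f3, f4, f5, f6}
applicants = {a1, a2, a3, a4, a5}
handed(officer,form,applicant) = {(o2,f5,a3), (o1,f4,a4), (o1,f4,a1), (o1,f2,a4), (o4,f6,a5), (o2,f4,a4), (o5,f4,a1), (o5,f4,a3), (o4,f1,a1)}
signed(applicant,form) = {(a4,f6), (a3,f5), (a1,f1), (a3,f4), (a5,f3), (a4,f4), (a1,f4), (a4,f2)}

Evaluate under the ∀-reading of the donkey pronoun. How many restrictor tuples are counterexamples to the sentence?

1

"him" takes "an applicant" as antecedent and "it" takes "a form"; both are donkey pronouns co-varying with the restrictor.
Strong reading: for every (o,f,a) with handed(o,f,a), signed(a,f).
Restrictor triples: (o1,f2,a4)→signed(a4,f2) ✓  (o1,f4,a1)→signed(a1,f4) ✓  (o1,f4,a4)→signed(a4,f4) ✓  (o2,f4,a4)→signed(a4,f4) ✓  (o2,f5,a3)→signed(a3,f5) ✓  (o4,f1,a1)→signed(a1,f1) ✓  (o4,f6,a5)→signed(a5,f6) ✗  (o5,f4,a1)→signed(a1,f4) ✓  (o5,f4,a3)→signed(a3,f4) ✓
Counterexamples (restrictor triples failing the scope): 1.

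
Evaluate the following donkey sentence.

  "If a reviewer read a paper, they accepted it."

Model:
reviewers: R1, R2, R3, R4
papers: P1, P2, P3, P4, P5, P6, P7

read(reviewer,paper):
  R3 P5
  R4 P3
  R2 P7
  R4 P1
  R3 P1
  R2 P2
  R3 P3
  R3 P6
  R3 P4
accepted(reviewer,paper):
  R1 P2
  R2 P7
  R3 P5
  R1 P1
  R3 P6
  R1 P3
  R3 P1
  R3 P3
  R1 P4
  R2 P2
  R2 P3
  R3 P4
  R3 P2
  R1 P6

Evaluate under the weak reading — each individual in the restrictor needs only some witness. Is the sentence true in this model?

False

"it" takes "a paper" as antecedent — a donkey pronoun bound across the clause boundary.
Weak reading: every reviewer r with some read-paper has at least one read-paper p such that accepted(r,p).
Per reviewer: R2:✓  R3:✓  R4:✗
R4 has no witness among its read-papers.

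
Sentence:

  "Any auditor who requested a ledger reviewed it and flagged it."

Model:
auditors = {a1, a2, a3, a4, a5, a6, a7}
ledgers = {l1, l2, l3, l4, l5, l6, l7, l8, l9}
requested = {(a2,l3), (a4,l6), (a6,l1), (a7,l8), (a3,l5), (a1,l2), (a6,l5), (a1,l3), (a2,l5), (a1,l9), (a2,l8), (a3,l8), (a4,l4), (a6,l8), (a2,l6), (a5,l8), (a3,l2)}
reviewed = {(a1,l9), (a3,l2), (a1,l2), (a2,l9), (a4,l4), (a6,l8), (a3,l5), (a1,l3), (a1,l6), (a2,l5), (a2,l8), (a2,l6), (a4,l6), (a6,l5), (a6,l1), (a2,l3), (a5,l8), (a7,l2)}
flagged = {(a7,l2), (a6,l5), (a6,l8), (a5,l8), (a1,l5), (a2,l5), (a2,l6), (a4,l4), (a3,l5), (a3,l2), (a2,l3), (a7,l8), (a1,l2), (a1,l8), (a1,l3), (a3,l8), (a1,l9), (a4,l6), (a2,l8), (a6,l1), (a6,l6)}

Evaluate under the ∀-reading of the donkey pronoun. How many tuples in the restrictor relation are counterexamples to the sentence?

2

"it" takes "a ledger" as antecedent — a donkey pronoun bound across the clause boundary.
Strong reading: for every (a,l) with requested(a,l), reviewed(a,l) ∧ flagged(a,l).
Restrictor pairs: (a1,l2) ✓  (a1,l3) ✓  (a1,l9) ✓  (a2,l3) ✓  (a2,l5) ✓  (a2,l6) ✓  (a2,l8) ✓  (a3,l2) ✓  (a3,l5) ✓  (a3,l8) ✗  (a4,l4) ✓  (a4,l6) ✓  (a5,l8) ✓  (a6,l1) ✓  (a6,l5) ✓  (a6,l8) ✓  (a7,l8) ✗
Counterexamples (restrictor pairs failing the scope): 2.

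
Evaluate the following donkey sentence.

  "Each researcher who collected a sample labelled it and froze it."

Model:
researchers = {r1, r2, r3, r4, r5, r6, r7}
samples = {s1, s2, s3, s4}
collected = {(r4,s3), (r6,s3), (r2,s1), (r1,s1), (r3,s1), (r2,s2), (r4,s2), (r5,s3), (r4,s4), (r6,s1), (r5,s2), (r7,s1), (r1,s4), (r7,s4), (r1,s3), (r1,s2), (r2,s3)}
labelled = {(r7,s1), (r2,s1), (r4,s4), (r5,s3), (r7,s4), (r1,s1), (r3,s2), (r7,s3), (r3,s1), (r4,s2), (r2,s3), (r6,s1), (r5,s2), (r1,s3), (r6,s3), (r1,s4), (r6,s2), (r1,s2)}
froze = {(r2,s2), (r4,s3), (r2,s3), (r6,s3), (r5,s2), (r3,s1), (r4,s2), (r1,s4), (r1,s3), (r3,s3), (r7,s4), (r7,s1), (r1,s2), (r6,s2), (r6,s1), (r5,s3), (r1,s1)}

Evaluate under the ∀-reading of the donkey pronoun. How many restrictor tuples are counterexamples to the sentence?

"it" takes "a sample" as antecedent — a donkey pronoun bound across the clause boundary.
Strong reading: for every (r,s) with collected(r,s), labelled(r,s) ∧ froze(r,s).
Restrictor pairs: (r1,s1) ✓  (r1,s2) ✓  (r1,s3) ✓  (r1,s4) ✓  (r2,s1) ✗  (r2,s2) ✗  (r2,s3) ✓  (r3,s1) ✓  (r4,s2) ✓  (r4,s3) ✗  (r4,s4) ✗  (r5,s2) ✓  (r5,s3) ✓  (r6,s1) ✓  (r6,s3) ✓  (r7,s1) ✓  (r7,s4) ✓
Counterexamples (restrictor pairs failing the scope): 4.

4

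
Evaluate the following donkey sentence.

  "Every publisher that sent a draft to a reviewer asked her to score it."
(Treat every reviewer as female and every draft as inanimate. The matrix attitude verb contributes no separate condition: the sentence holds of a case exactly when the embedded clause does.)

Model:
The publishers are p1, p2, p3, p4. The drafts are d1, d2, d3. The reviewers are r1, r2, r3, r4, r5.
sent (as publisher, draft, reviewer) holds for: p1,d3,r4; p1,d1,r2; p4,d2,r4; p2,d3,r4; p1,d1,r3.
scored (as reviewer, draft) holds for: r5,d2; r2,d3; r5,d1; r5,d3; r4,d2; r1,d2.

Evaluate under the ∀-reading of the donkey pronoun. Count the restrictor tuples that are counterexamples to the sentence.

4

"her" takes "a reviewer" as antecedent and "it" takes "a draft"; both are donkey pronouns co-varying with the restrictor.
Strong reading: for every (p,d,r) with sent(p,d,r), scored(r,d).
Restrictor triples: (p1,d1,r2)→scored(r2,d1) ✗  (p1,d1,r3)→scored(r3,d1) ✗  (p1,d3,r4)→scored(r4,d3) ✗  (p2,d3,r4)→scored(r4,d3) ✗  (p4,d2,r4)→scored(r4,d2) ✓
Counterexamples (restrictor triples failing the scope): 4.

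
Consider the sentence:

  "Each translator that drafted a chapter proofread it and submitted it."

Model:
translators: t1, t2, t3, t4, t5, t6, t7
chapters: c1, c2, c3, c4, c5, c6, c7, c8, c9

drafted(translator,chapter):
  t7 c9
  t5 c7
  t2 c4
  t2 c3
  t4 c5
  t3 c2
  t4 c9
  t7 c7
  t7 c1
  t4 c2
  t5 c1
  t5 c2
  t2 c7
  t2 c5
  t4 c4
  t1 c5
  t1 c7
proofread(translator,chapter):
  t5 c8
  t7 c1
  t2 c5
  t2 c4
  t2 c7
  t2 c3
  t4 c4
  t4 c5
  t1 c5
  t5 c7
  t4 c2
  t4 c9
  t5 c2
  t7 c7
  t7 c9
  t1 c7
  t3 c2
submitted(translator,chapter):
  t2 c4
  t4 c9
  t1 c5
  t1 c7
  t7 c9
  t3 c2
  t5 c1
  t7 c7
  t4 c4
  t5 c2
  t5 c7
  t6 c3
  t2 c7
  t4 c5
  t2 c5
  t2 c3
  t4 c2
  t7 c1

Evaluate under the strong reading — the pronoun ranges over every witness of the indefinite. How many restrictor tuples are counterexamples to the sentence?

"it" takes "a chapter" as antecedent — a donkey pronoun bound across the clause boundary.
Strong reading: for every (t,c) with drafted(t,c), proofread(t,c) ∧ submitted(t,c).
Restrictor pairs: (t1,c5) ✓  (t1,c7) ✓  (t2,c3) ✓  (t2,c4) ✓  (t2,c5) ✓  (t2,c7) ✓  (t3,c2) ✓  (t4,c2) ✓  (t4,c4) ✓  (t4,c5) ✓  (t4,c9) ✓  (t5,c1) ✗  (t5,c2) ✓  (t5,c7) ✓  (t7,c1) ✓  (t7,c7) ✓  (t7,c9) ✓
Counterexamples (restrictor pairs failing the scope): 1.

1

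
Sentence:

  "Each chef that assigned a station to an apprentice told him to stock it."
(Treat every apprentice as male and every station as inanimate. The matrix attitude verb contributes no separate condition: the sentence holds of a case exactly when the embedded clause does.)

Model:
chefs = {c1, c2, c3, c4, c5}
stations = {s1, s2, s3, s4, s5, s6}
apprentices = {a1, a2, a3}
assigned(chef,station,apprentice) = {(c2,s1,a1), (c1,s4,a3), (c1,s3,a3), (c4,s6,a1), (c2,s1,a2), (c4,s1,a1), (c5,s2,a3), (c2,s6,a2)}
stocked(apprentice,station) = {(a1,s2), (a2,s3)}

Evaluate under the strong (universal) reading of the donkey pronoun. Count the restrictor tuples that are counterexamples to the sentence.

8

"him" takes "an apprentice" as antecedent and "it" takes "a station"; both are donkey pronouns co-varying with the restrictor.
Strong reading: for every (c,s,a) with assigned(c,s,a), stocked(a,s).
Restrictor triples: (c1,s3,a3)→stocked(a3,s3) ✗  (c1,s4,a3)→stocked(a3,s4) ✗  (c2,s1,a1)→stocked(a1,s1) ✗  (c2,s1,a2)→stocked(a2,s1) ✗  (c2,s6,a2)→stocked(a2,s6) ✗  (c4,s1,a1)→stocked(a1,s1) ✗  (c4,s6,a1)→stocked(a1,s6) ✗  (c5,s2,a3)→stocked(a3,s2) ✗
Counterexamples (restrictor triples failing the scope): 8.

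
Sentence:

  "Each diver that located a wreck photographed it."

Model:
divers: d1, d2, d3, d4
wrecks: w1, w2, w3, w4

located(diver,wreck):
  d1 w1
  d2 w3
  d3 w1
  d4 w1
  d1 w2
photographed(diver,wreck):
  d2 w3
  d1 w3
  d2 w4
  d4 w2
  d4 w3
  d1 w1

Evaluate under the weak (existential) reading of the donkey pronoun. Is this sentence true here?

False

"it" takes "a wreck" as antecedent — a donkey pronoun bound across the clause boundary.
Weak reading: every diver d with some located-wreck has at least one located-wreck w such that photographed(d,w).
Per diver: d1:✓  d2:✓  d3:✗  d4:✗
d3 has no witness among its located-wrecks.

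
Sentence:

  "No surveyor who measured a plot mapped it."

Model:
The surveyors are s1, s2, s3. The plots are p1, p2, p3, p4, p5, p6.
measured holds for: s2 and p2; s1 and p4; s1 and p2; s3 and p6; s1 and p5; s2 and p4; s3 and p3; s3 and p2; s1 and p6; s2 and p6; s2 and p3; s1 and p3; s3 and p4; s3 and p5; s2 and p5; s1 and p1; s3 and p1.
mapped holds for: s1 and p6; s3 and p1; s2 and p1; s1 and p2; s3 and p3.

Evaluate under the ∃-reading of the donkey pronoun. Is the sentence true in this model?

False

"it" takes "a plot" as antecedent — a donkey pronoun bound across the clause boundary.
Truth condition: for no (s,p) with measured(s,p) does mapped(s,p) hold.
Restrictor pairs — does the scope hold? (s1,p1):fails  (s1,p2):holds  (s1,p3):fails  (s1,p4):fails  (s1,p5):fails  (s1,p6):holds  (s2,p2):fails  (s2,p3):fails  (s2,p4):fails  (s2,p5):fails  (s2,p6):fails  (s3,p1):holds  (s3,p2):fails  (s3,p3):holds  (s3,p4):fails  (s3,p5):fails  (s3,p6):fails
Scope holds for 4 pair(s), so the sentence is false.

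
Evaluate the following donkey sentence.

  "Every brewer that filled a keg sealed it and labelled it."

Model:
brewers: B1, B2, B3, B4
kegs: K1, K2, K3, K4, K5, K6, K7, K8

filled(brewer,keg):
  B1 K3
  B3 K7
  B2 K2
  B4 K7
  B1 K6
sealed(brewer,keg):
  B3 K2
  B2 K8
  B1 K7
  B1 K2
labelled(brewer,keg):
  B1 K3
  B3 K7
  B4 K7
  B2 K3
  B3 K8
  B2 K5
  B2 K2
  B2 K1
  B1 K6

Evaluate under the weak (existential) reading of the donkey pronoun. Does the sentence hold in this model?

False

"it" takes "a keg" as antecedent — a donkey pronoun bound across the clause boundary.
Weak reading: every brewer b with some filled-keg has at least one filled-keg k such that sealed(b,k) ∧ labelled(b,k).
Per brewer: B1:✗  B2:✗  B3:✗  B4:✗
B1 has no witness among its filled-kegs.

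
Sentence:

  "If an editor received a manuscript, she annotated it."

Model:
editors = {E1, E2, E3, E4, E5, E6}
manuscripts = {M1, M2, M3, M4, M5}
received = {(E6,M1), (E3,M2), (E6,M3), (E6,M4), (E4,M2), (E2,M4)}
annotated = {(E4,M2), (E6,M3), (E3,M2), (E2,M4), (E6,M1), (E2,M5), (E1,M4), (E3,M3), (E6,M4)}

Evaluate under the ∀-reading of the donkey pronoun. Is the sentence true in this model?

True

"it" takes "a manuscript" as antecedent — a donkey pronoun bound across the clause boundary.
Strong reading: for every (e,m) with received(e,m), annotated(e,m).
Restrictor pairs: (E2,M4) ✓  (E3,M2) ✓  (E4,M2) ✓  (E6,M1) ✓  (E6,M3) ✓  (E6,M4) ✓
Every restrictor pair satisfies the scope.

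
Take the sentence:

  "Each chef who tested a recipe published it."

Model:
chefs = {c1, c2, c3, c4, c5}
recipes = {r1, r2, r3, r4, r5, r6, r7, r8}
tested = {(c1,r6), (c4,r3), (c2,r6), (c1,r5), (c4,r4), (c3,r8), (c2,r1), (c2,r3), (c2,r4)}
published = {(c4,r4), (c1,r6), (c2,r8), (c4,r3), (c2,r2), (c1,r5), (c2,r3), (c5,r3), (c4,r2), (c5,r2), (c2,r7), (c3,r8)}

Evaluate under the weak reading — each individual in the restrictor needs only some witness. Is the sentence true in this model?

"it" takes "a recipe" as antecedent — a donkey pronoun bound across the clause boundary.
Weak reading: every chef c with some tested-recipe has at least one tested-recipe r such that published(c,r).
Per chef: c1:✓  c2:✓  c3:✓  c4:✓
Every chef in the restrictor has a witness.

True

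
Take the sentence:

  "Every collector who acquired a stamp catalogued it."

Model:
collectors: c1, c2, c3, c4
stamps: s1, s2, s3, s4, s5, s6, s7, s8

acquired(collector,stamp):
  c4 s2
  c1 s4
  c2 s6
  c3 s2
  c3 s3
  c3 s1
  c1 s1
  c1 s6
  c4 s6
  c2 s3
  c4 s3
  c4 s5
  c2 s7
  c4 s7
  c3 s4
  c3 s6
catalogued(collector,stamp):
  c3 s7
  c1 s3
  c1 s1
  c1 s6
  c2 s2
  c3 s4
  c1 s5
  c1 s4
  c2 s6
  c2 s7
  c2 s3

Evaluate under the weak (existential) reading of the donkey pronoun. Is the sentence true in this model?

"it" takes "a stamp" as antecedent — a donkey pronoun bound across the clause boundary.
Weak reading: every collector c with some acquired-stamp has at least one acquired-stamp s such that catalogued(c,s).
Per collector: c1:✓  c2:✓  c3:✓  c4:✗
c4 has no witness among its acquired-stamps.

False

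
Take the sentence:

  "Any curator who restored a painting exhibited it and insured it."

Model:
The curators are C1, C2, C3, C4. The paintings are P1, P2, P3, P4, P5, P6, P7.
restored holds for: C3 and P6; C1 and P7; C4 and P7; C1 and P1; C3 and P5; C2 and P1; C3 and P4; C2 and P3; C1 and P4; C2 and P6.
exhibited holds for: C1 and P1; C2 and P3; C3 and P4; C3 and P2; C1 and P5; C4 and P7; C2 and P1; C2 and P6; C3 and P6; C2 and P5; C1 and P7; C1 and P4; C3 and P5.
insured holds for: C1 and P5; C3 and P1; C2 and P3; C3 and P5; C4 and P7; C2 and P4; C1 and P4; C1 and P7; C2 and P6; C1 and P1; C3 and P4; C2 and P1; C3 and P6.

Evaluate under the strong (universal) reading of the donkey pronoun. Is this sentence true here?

True

"it" takes "a painting" as antecedent — a donkey pronoun bound across the clause boundary.
Strong reading: for every (c,p) with restored(c,p), exhibited(c,p) ∧ insured(c,p).
Restrictor pairs: (C1,P1) ✓  (C1,P4) ✓  (C1,P7) ✓  (C2,P1) ✓  (C2,P3) ✓  (C2,P6) ✓  (C3,P4) ✓  (C3,P5) ✓  (C3,P6) ✓  (C4,P7) ✓
Every restrictor pair satisfies the scope.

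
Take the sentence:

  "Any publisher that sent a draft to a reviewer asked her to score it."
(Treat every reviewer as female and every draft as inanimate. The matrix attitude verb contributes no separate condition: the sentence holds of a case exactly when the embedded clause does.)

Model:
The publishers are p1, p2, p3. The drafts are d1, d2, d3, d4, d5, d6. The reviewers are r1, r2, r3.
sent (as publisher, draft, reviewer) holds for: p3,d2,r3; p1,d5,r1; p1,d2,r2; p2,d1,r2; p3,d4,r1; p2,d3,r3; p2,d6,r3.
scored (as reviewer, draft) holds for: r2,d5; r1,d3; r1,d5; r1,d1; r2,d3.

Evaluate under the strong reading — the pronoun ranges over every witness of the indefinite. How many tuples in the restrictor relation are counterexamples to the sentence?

"her" takes "a reviewer" as antecedent and "it" takes "a draft"; both are donkey pronouns co-varying with the restrictor.
Strong reading: for every (p,d,r) with sent(p,d,r), scored(r,d).
Restrictor triples: (p1,d2,r2)→scored(r2,d2) ✗  (p1,d5,r1)→scored(r1,d5) ✓  (p2,d1,r2)→scored(r2,d1) ✗  (p2,d3,r3)→scored(r3,d3) ✗  (p2,d6,r3)→scored(r3,d6) ✗  (p3,d2,r3)→scored(r3,d2) ✗  (p3,d4,r1)→scored(r1,d4) ✗
Counterexamples (restrictor triples failing the scope): 6.

6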